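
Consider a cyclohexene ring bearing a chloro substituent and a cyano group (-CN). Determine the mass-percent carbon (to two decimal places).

Atom tally by fragment:
  cyclohexene ring core → C:6 H:10
  (− 2 ring H displaced by substituents)
  + Cl → Cl:1
  + CN → C:1 N:1
Element totals:
  C: 7
  H: 8
  Cl: 1
  N: 1
Molecular formula: C7H8ClN.
Molar mass = 141.598 g/mol.
Mass from C: 7 × 12.011 = 84.077 g/mol.
%C = 84.077 / 141.598 × 100 = 59.38%.

59.38%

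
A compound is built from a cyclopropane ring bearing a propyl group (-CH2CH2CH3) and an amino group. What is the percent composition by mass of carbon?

Atom tally by fragment:
  cyclopropane ring core → C:3 H:6
  (− 2 ring H displaced by substituents)
  + CH2CH2CH3 → C:3 H:7
  + NH2 → N:1 H:2
Element totals:
  C: 6
  H: 13
  N: 1
Molecular formula: C6H13N.
Molar mass = 99.177 g/mol.
Mass from C: 6 × 12.011 = 72.066 g/mol.
%C = 72.066 / 99.177 × 100 = 72.66%.

72.66%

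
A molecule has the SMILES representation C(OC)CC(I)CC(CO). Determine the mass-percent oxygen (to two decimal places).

Atom tally by fragment:
  CH3OCH2 → C:2 H:5 O:1
  CH2 → C:1 H:2
  CH(I) → C:1 H:1 I:1
  CH2 → C:1 H:2
  CH2CH2OH → C:2 H:5 O:1
Element totals:
  C: 7
  H: 15
  I: 1
  O: 2
Molecular formula: C7H15IO2.
Molar mass = 258.099 g/mol.
Mass from O: 2 × 15.999 = 31.998 g/mol.
%O = 31.998 / 258.099 × 100 = 12.40%.

12.40%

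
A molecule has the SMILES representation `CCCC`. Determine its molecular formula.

Atom tally by fragment:
  CH3 → C:1 H:3
  CH2 → C:1 H:2
  CH2 → C:1 H:2
  CH3 → C:1 H:3
Element totals:
  C: 4
  H: 10

C4H10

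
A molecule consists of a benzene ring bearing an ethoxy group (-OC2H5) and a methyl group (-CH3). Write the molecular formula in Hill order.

Atom tally by fragment:
  benzene ring core → C:6 H:6
  (− 2 ring H displaced by substituents)
  + OC2H5 → C:2 H:5 O:1
  + CH3 → C:1 H:3
Element totals:
  C: 9
  H: 12
  O: 1

C9H12O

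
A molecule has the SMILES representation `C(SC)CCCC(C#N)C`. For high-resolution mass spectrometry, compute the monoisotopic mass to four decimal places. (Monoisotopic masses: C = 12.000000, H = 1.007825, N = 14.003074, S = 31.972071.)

157.0925

Atom tally by fragment:
  CH3SCH2 → C:2 H:5 S:1
  CH2 → C:1 H:2
  CH2 → C:1 H:2
  CH2 → C:1 H:2
  CH(CN) → C:2 H:1 N:1
  CH3 → C:1 H:3
Element totals:
  C: 8
  H: 15
  N: 1
  S: 1
Molecular formula: C8H15NS.
  M = 8(12.0) + 15(1.007825) + 14.003074 + 31.972071
    = 96.000000 + 15.117375 + 14.003074 + 31.972071 = 157.092520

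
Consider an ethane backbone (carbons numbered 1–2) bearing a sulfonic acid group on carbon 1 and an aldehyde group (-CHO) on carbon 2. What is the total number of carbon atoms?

3

Atom tally by fragment:
  HO3SCH2 → C:1 H:3 S:1 O:3
  CH2CHO → C:2 H:3 O:1
Element totals:
  C: 3
  H: 6
  O: 4
  S: 1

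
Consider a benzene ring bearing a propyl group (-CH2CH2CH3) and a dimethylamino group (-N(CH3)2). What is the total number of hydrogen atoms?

17

Atom tally by fragment:
  benzene ring core → C:6 H:6
  (− 2 ring H displaced by substituents)
  + CH2CH2CH3 → C:3 H:7
  + N(CH3)2 → N:1 C:2 H:6
Element totals:
  C: 11
  H: 17
  N: 1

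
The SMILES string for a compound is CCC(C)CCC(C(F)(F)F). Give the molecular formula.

Atom tally by fragment:
  CH3 → C:1 H:3
  CH2 → C:1 H:2
  CH(CH3) → C:2 H:4
  CH2 → C:1 H:2
  CH2 → C:1 H:2
  CH2CF3 → C:2 H:2 F:3
Element totals:
  C: 8
  H: 15
  F: 3

C8H15F3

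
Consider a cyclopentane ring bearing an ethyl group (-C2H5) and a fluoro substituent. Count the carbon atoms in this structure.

Atom tally by fragment:
  cyclopentane ring core → C:5 H:10
  (− 2 ring H displaced by substituents)
  + C2H5 → C:2 H:5
  + F → F:1
Element totals:
  C: 7
  H: 13
  F: 1

7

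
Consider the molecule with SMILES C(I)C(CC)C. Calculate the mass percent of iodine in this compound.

64.08%

Atom tally by fragment:
  ICH2 → C:1 H:2 I:1
  CH(C2H5) → C:3 H:6
  CH3 → C:1 H:3
Element totals:
  C: 5
  H: 11
  I: 1
Molecular formula: C5H11I.
Molar mass = 198.047 g/mol.
Mass from I: 1 × 126.904 = 126.904 g/mol.
%I = 126.904 / 198.047 × 100 = 64.08%.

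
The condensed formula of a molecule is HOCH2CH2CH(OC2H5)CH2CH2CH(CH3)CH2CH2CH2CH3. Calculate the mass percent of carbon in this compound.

72.17%

Atom tally by fragment:
  HOCH2CH2 → C:2 H:5 O:1
  CH(OC2H5) → C:3 H:6 O:1
  CH2 → C:1 H:2
  CH2 → C:1 H:2
  CH(CH3) → C:2 H:4
  CH2 → C:1 H:2
  CH2 → C:1 H:2
  CH2 → C:1 H:2
  CH3 → C:1 H:3
Element totals:
  C: 13
  H: 28
  O: 2
Molecular formula: C13H28O2.
Molar mass = 216.365 g/mol.
Mass from C: 13 × 12.011 = 156.143 g/mol.
%C = 156.143 / 216.365 × 100 = 72.17%.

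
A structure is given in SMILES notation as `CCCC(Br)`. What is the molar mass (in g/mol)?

137.02 g/mol

Atom tally by fragment:
  CH3 → C:1 H:3
  CH2 → C:1 H:2
  CH2 → C:1 H:2
  CH2Br → C:1 H:2 Br:1
Element totals:
  C: 4
  H: 9
  Br: 1
Molecular formula: C4H9Br.
  M = 4(12.011) + 9(1.008) + 79.904
    = 48.044 + 9.072 + 79.904 = 137.020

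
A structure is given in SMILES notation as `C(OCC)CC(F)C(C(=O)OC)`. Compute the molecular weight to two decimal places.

178.20 g/mol

Atom tally by fragment:
  C2H5OCH2 → C:3 H:7 O:1
  CH2 → C:1 H:2
  CH(F) → C:1 H:1 F:1
  CH2COOCH3 → C:3 H:5 O:2
Element totals:
  C: 8
  H: 15
  F: 1
  O: 3
Molecular formula: C8H15FO3.
  M = 8(12.011) + 15(1.008) + 18.998 + 3(15.999)
    = 96.088 + 15.120 + 18.998 + 47.997 = 178.203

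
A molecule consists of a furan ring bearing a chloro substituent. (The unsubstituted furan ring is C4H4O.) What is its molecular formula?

C4H3ClO

Atom tally by fragment:
  furan ring core → C:4 H:4 O:1
  (− 1 ring H displaced by substituents)
  + Cl → Cl:1
Element totals:
  C: 4
  H: 3
  Cl: 1
  O: 1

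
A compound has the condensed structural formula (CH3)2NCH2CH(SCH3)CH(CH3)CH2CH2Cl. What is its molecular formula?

Element totals:
  C: 9
  H: 20
  Cl: 1
  N: 1
  S: 1

C9H20ClNS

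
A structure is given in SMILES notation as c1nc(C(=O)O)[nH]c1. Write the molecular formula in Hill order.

C4H4N2O2

Atom tally by fragment:
  imidazole ring core → C:3 H:4 N:2
  (− 1 ring H displaced by substituents)
  + COOH → C:1 H:1 O:2
Element totals:
  C: 4
  H: 4
  N: 2
  O: 2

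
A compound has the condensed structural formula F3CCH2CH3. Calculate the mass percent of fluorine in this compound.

58.12%

Atom tally by fragment:
  F3CCH2 → C:2 H:2 F:3
  CH3 → C:1 H:3
Element totals:
  C: 3
  H: 5
  F: 3
Molecular formula: C3H5F3.
Molar mass = 98.067 g/mol.
Mass from F: 3 × 18.998 = 56.994 g/mol.
%F = 56.994 / 98.067 × 100 = 58.12%.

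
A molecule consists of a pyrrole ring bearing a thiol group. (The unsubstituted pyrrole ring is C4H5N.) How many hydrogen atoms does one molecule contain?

5

Atom tally by fragment:
  pyrrole ring core → C:4 H:5 N:1
  (− 1 ring H displaced by substituents)
  + SH → S:1 H:1
Element totals:
  C: 4
  H: 5
  N: 1
  S: 1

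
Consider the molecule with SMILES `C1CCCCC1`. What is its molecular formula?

Atom tally by fragment:
  cyclohexane ring core → C:6 H:12
Element totals:
  C: 6
  H: 12

C6H12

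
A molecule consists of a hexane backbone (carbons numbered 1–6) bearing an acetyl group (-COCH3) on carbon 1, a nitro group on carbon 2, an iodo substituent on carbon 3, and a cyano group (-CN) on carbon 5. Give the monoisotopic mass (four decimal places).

Atom tally by fragment:
  CH3COCH2 → C:3 H:5 O:1
  CH(NO2) → C:1 H:1 N:1 O:2
  CH(I) → C:1 H:1 I:1
  CH2 → C:1 H:2
  CH(CN) → C:2 H:1 N:1
  CH3 → C:1 H:3
Element totals:
  C: 9
  H: 13
  I: 1
  N: 2
  O: 3
Molecular formula: C9H13IN2O3.
  M = 9(12.0) + 13(1.007825) + 126.904472 + 2(14.003074) + 3(15.994915)
    = 108.000000 + 13.101725 + 126.904472 + 28.006148 + 47.984745 = 323.997090

323.9971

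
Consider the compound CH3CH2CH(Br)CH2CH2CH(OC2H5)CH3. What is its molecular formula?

Atom tally by fragment:
  CH3 → C:1 H:3
  CH2 → C:1 H:2
  CH(Br) → C:1 H:1 Br:1
  CH2 → C:1 H:2
  CH2 → C:1 H:2
  CH(OC2H5) → C:3 H:6 O:1
  CH3 → C:1 H:3
Element totals:
  C: 9
  H: 19
  Br: 1
  O: 1

C9H19BrO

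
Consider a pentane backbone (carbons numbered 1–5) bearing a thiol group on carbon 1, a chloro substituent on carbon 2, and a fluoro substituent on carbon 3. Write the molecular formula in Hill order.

Atom tally by fragment:
  HSCH2 → C:1 H:3 S:1
  CH(Cl) → C:1 H:1 Cl:1
  CH(F) → C:1 H:1 F:1
  CH2 → C:1 H:2
  CH3 → C:1 H:3
Element totals:
  C: 5
  H: 10
  Cl: 1
  F: 1
  S: 1

C5H10ClFS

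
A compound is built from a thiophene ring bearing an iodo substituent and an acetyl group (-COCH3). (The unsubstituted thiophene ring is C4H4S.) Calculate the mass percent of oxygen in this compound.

Atom tally by fragment:
  thiophene ring core → C:4 H:4 S:1
  (− 2 ring H displaced by substituents)
  + I → I:1
  + COCH3 → C:2 H:3 O:1
Element totals:
  C: 6
  H: 5
  I: 1
  O: 1
  S: 1
Molecular formula: C6H5IOS.
Molar mass = 252.069 g/mol.
Mass from O: 1 × 15.999 = 15.999 g/mol.
%O = 15.999 / 252.069 × 100 = 6.35%.

6.35%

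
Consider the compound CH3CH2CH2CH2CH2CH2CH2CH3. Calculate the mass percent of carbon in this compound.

Atom tally by fragment:
  CH3 → C:1 H:3
  CH2 → C:1 H:2
  CH2 → C:1 H:2
  CH2 → C:1 H:2
  CH2 → C:1 H:2
  CH2 → C:1 H:2
  CH2 → C:1 H:2
  CH3 → C:1 H:3
Element totals:
  C: 8
  H: 18
Molecular formula: C8H18.
Molar mass = 114.232 g/mol.
Mass from C: 8 × 12.011 = 96.088 g/mol.
%C = 96.088 / 114.232 × 100 = 84.12%.

84.12%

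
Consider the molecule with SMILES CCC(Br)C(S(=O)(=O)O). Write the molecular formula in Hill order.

C4H9BrO3S

Atom tally by fragment:
  CH3 → C:1 H:3
  CH2 → C:1 H:2
  CH(Br) → C:1 H:1 Br:1
  CH2SO3H → C:1 H:3 S:1 O:3
Element totals:
  C: 4
  H: 9
  Br: 1
  O: 3
  S: 1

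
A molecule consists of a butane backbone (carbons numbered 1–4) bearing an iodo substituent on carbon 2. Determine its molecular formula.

Atom tally by fragment:
  CH3 → C:1 H:3
  CH(I) → C:1 H:1 I:1
  CH2 → C:1 H:2
  CH3 → C:1 H:3
Element totals:
  C: 4
  H: 9
  I: 1

C4H9I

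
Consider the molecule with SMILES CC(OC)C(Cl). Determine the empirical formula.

Atom tally by fragment:
  CH3 → C:1 H:3
  CH(OCH3) → C:2 H:4 O:1
  CH2Cl → C:1 H:2 Cl:1
Element totals:
  C: 4
  H: 9
  Cl: 1
  O: 1
Molecular formula: C4H9ClO.
gcd of subscripts (4, 1, 9, 1) = 1, so the empirical formula equals the molecular formula.

C4H9ClO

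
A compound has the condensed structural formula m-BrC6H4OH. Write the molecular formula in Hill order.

C6H5BrO

Atom tally by fragment:
  benzene ring core → C:6 H:6
  (− 2 ring H displaced by substituents)
  + Br → Br:1
  + OH → O:1 H:1
Element totals:
  C: 6
  H: 5
  Br: 1
  O: 1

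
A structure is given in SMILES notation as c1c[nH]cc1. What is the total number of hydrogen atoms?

Atom tally by fragment:
  pyrrole ring core → C:4 H:5 N:1
Element totals:
  C: 4
  H: 5
  N: 1

5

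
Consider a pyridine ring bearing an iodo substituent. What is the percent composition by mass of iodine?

Atom tally by fragment:
  pyridine ring core → C:5 H:5 N:1
  (− 1 ring H displaced by substituents)
  + I → I:1
Element totals:
  C: 5
  H: 4
  I: 1
  N: 1
Molecular formula: C5H4IN.
Molar mass = 204.998 g/mol.
Mass from I: 1 × 126.904 = 126.904 g/mol.
%I = 126.904 / 204.998 × 100 = 61.90%.

61.90%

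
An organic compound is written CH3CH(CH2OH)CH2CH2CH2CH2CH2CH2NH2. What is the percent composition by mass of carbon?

67.87%

Atom tally by fragment:
  CH3 → C:1 H:3
  CH(CH2OH) → C:2 H:4 O:1
  CH2 → C:1 H:2
  CH2 → C:1 H:2
  CH2 → C:1 H:2
  CH2 → C:1 H:2
  CH2 → C:1 H:2
  CH2NH2 → C:1 H:4 N:1
Element totals:
  C: 9
  H: 21
  N: 1
  O: 1
Molecular formula: C9H21NO.
Molar mass = 159.273 g/mol.
Mass from C: 9 × 12.011 = 108.099 g/mol.
%C = 108.099 / 159.273 × 100 = 67.87%.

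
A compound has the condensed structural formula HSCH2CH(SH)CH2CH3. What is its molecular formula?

Element totals:
  C: 4
  H: 10
  S: 2

C4H10S2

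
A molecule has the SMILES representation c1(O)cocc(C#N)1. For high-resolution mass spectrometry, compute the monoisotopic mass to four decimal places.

Atom tally by fragment:
  furan ring core → C:4 H:4 O:1
  (− 2 ring H displaced by substituents)
  + OH → O:1 H:1
  + CN → C:1 N:1
Element totals:
  C: 5
  H: 3
  N: 1
  O: 2
Molecular formula: C5H3NO2.
  M = 5(12.0) + 3(1.007825) + 14.003074 + 2(15.994915)
    = 60.000000 + 3.023475 + 14.003074 + 31.989830 = 109.016379

109.0164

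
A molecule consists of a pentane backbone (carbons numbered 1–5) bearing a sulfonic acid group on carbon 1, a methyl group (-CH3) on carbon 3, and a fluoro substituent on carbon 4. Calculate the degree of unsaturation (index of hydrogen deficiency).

Atom tally by fragment:
  HO3SCH2 → C:1 H:3 S:1 O:3
  CH2 → C:1 H:2
  CH(CH3) → C:2 H:4
  CH(F) → C:1 H:1 F:1
  CH3 → C:1 H:3
Element totals:
  C: 6
  H: 13
  F: 1
  O: 3
  S: 1
Molecular formula: C6H13FO3S.
DoU = (2C + 2 + N − H − X) / 2 = (2·6 + 2 + 0 − 13 − 1) / 2 = 0.

0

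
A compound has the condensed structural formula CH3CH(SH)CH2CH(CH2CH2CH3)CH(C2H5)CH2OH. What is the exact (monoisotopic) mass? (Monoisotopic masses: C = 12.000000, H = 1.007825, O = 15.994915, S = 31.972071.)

204.1548

Atom tally by fragment:
  CH3 → C:1 H:3
  CH(SH) → C:1 H:2 S:1
  CH2 → C:1 H:2
  CH(CH2CH2CH3) → C:4 H:8
  CH(C2H5) → C:3 H:6
  CH2OH → C:1 H:3 O:1
Element totals:
  C: 11
  H: 24
  O: 1
  S: 1
Molecular formula: C11H24OS.
  M = 11(12.0) + 24(1.007825) + 15.994915 + 31.972071
    = 132.000000 + 24.187800 + 15.994915 + 31.972071 = 204.154786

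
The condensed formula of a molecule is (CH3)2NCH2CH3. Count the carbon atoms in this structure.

4

Atom tally by fragment:
  (CH3)2NCH2 → C:3 H:8 N:1
  CH3 → C:1 H:3
Element totals:
  C: 4
  H: 11
  N: 1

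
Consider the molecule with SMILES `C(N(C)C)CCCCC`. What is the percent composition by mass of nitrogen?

Atom tally by fragment:
  (CH3)2NCH2 → C:3 H:8 N:1
  CH2 → C:1 H:2
  CH2 → C:1 H:2
  CH2 → C:1 H:2
  CH2 → C:1 H:2
  CH3 → C:1 H:3
Element totals:
  C: 8
  H: 19
  N: 1
Molecular formula: C8H19N.
Molar mass = 129.247 g/mol.
Mass from N: 1 × 14.007 = 14.007 g/mol.
%N = 14.007 / 129.247 × 100 = 10.84%.

10.84%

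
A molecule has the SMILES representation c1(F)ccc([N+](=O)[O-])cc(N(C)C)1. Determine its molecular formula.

C8H9FN2O2

Atom tally by fragment:
  benzene ring core → C:6 H:6
  (− 3 ring H displaced by substituents)
  + F → F:1
  + NO2 → N:1 O:2
  + N(CH3)2 → N:1 C:2 H:6
Element totals:
  C: 8
  H: 9
  F: 1
  N: 2
  O: 2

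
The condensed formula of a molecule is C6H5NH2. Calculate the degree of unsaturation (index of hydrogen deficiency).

Element totals:
  C: 6
  H: 7
  N: 1
Molecular formula: C6H7N.
DoU = (2C + 2 + N − H − X) / 2 = (2·6 + 2 + 1 − 7 − 0) / 2 = 4.

4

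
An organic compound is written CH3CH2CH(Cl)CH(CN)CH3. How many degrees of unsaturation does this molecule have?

2

Atom tally by fragment:
  CH3 → C:1 H:3
  CH2 → C:1 H:2
  CH(Cl) → C:1 H:1 Cl:1
  CH(CN) → C:2 H:1 N:1
  CH3 → C:1 H:3
Element totals:
  C: 6
  H: 10
  Cl: 1
  N: 1
Molecular formula: C6H10ClN.
DoU = (2C + 2 + N − H − X) / 2 = (2·6 + 2 + 1 − 10 − 1) / 2 = 2.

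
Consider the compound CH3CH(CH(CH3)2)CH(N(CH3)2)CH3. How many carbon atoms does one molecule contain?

9

Atom tally by fragment:
  CH3 → C:1 H:3
  CH(CH(CH3)2) → C:4 H:8
  CH(N(CH3)2) → C:3 H:7 N:1
  CH3 → C:1 H:3
Element totals:
  C: 9
  H: 21
  N: 1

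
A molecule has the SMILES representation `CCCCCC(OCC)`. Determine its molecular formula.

C8H18O

Atom tally by fragment:
  CH3 → C:1 H:3
  CH2 → C:1 H:2
  CH2 → C:1 H:2
  CH2 → C:1 H:2
  CH2 → C:1 H:2
  CH2OC2H5 → C:3 H:7 O:1
Element totals:
  C: 8
  H: 18
  O: 1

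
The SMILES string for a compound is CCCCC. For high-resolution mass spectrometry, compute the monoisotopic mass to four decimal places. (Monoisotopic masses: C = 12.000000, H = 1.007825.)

72.0939

Atom tally by fragment:
  CH3 → C:1 H:3
  CH2 → C:1 H:2
  CH2 → C:1 H:2
  CH2 → C:1 H:2
  CH3 → C:1 H:3
Element totals:
  C: 5
  H: 12
Molecular formula: C5H12.
  M = 5(12.0) + 12(1.007825)
    = 60.000000 + 12.093900 = 72.093900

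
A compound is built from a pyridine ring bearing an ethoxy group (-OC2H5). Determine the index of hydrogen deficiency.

4

Atom tally by fragment:
  pyridine ring core → C:5 H:5 N:1
  (− 1 ring H displaced by substituents)
  + OC2H5 → C:2 H:5 O:1
Element totals:
  C: 7
  H: 9
  N: 1
  O: 1
Molecular formula: C7H9NO.
DoU = (2C + 2 + N − H − X) / 2 = (2·7 + 2 + 1 − 9 − 0) / 2 = 4.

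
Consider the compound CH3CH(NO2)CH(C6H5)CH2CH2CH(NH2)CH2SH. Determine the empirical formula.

C13H20N2O2S

Element totals:
  C: 13
  H: 20
  N: 2
  O: 2
  S: 1
Molecular formula: C13H20N2O2S.
gcd of subscripts (13, 20, 2, 2, 1) = 1, so the empirical formula equals the molecular formula.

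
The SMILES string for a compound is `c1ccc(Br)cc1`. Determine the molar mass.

157.01 g/mol

Atom tally by fragment:
  benzene ring core → C:6 H:6
  (− 1 ring H displaced by substituents)
  + Br → Br:1
Element totals:
  C: 6
  H: 5
  Br: 1
Molecular formula: C6H5Br.
  M = 6(12.011) + 5(1.008) + 79.904
    = 72.066 + 5.040 + 79.904 = 157.010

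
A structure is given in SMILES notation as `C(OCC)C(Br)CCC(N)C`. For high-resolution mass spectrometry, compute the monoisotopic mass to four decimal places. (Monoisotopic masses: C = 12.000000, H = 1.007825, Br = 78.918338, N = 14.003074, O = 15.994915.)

Atom tally by fragment:
  C2H5OCH2 → C:3 H:7 O:1
  CH(Br) → C:1 H:1 Br:1
  CH2 → C:1 H:2
  CH2 → C:1 H:2
  CH(NH2) → C:1 H:3 N:1
  CH3 → C:1 H:3
Element totals:
  C: 8
  H: 18
  Br: 1
  N: 1
  O: 1
Molecular formula: C8H18BrNO.
  M = 8(12.0) + 18(1.007825) + 78.918338 + 14.003074 + 15.994915
    = 96.000000 + 18.140850 + 78.918338 + 14.003074 + 15.994915 = 223.057177

223.0572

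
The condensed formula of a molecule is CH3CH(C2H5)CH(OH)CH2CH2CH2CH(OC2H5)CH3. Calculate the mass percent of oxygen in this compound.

Element totals:
  C: 12
  H: 26
  O: 2
Molecular formula: C12H26O2.
Molar mass = 202.338 g/mol.
Mass from O: 2 × 15.999 = 31.998 g/mol.
%O = 31.998 / 202.338 × 100 = 15.81%.

15.81%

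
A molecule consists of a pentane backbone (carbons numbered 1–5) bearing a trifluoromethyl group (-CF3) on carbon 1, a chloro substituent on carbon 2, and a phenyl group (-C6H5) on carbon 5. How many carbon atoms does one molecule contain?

12

Atom tally by fragment:
  F3CCH2 → C:2 H:2 F:3
  CH(Cl) → C:1 H:1 Cl:1
  CH2 → C:1 H:2
  CH2 → C:1 H:2
  CH2C6H5 → C:7 H:7
Element totals:
  C: 12
  H: 14
  Cl: 1
  F: 3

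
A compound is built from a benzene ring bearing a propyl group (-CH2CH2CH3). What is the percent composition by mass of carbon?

Atom tally by fragment:
  benzene ring core → C:6 H:6
  (− 1 ring H displaced by substituents)
  + CH2CH2CH3 → C:3 H:7
Element totals:
  C: 9
  H: 12
Molecular formula: C9H12.
Molar mass = 120.195 g/mol.
Mass from C: 9 × 12.011 = 108.099 g/mol.
%C = 108.099 / 120.195 × 100 = 89.94%.

89.94%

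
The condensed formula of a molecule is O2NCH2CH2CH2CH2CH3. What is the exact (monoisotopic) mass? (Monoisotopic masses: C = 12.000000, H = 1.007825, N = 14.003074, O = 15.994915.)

Atom tally by fragment:
  O2NCH2 → C:1 H:2 N:1 O:2
  CH2 → C:1 H:2
  CH2 → C:1 H:2
  CH2 → C:1 H:2
  CH3 → C:1 H:3
Element totals:
  C: 5
  H: 11
  N: 1
  O: 2
Molecular formula: C5H11NO2.
  M = 5(12.0) + 11(1.007825) + 14.003074 + 2(15.994915)
    = 60.000000 + 11.086075 + 14.003074 + 31.989830 = 117.078979

117.0790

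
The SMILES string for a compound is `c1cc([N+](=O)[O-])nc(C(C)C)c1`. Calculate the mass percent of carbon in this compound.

Atom tally by fragment:
  pyridine ring core → C:5 H:5 N:1
  (− 2 ring H displaced by substituents)
  + NO2 → N:1 O:2
  + CH(CH3)2 → C:3 H:7
Element totals:
  C: 8
  H: 10
  N: 2
  O: 2
Molecular formula: C8H10N2O2.
Molar mass = 166.180 g/mol.
Mass from C: 8 × 12.011 = 96.088 g/mol.
%C = 96.088 / 166.180 × 100 = 57.82%.

57.82%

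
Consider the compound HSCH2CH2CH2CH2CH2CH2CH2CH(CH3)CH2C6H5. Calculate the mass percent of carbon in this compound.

76.73%

Atom tally by fragment:
  HSCH2 → C:1 H:3 S:1
  CH2 → C:1 H:2
  CH2 → C:1 H:2
  CH2 → C:1 H:2
  CH2 → C:1 H:2
  CH2 → C:1 H:2
  CH2 → C:1 H:2
  CH(CH3) → C:2 H:4
  CH2C6H5 → C:7 H:7
Element totals:
  C: 16
  H: 26
  S: 1
Molecular formula: C16H26S.
Molar mass = 250.444 g/mol.
Mass from C: 16 × 12.011 = 192.176 g/mol.
%C = 192.176 / 250.444 × 100 = 76.73%.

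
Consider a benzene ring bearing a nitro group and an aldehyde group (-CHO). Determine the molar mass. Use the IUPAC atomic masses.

Atom tally by fragment:
  benzene ring core → C:6 H:6
  (− 2 ring H displaced by substituents)
  + NO2 → N:1 O:2
  + CHO → C:1 H:1 O:1
Element totals:
  C: 7
  H: 5
  N: 1
  O: 3
Molecular formula: C7H5NO3.
  M = 7(12.011) + 5(1.008) + 14.007 + 3(15.999)
    = 84.077 + 5.040 + 14.007 + 47.997 = 151.121

151.12 g/mol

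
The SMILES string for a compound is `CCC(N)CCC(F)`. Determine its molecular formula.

C6H14FN

Atom tally by fragment:
  CH3 → C:1 H:3
  CH2 → C:1 H:2
  CH(NH2) → C:1 H:3 N:1
  CH2 → C:1 H:2
  CH2 → C:1 H:2
  CH2F → C:1 H:2 F:1
Element totals:
  C: 6
  H: 14
  F: 1
  N: 1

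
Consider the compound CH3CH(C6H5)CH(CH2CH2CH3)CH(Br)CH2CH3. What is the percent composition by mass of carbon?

63.61%

Atom tally by fragment:
  CH3 → C:1 H:3
  CH(C6H5) → C:7 H:6
  CH(CH2CH2CH3) → C:4 H:8
  CH(Br) → C:1 H:1 Br:1
  CH2 → C:1 H:2
  CH3 → C:1 H:3
Element totals:
  C: 15
  H: 23
  Br: 1
Molecular formula: C15H23Br.
Molar mass = 283.253 g/mol.
Mass from C: 15 × 12.011 = 180.165 g/mol.
%C = 180.165 / 283.253 × 100 = 63.61%.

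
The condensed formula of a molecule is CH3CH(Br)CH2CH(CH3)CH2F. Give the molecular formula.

C6H12BrF

Atom tally by fragment:
  CH3 → C:1 H:3
  CH(Br) → C:1 H:1 Br:1
  CH2 → C:1 H:2
  CH(CH3) → C:2 H:4
  CH2F → C:1 H:2 F:1
Element totals:
  C: 6
  H: 12
  Br: 1
  F: 1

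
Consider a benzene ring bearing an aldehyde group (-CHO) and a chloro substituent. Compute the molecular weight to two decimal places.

140.57 g/mol

Atom tally by fragment:
  benzene ring core → C:6 H:6
  (− 2 ring H displaced by substituents)
  + CHO → C:1 H:1 O:1
  + Cl → Cl:1
Element totals:
  C: 7
  H: 5
  Cl: 1
  O: 1
Molecular formula: C7H5ClO.
  M = 7(12.011) + 5(1.008) + 35.45 + 15.999
    = 84.077 + 5.040 + 35.450 + 15.999 = 140.566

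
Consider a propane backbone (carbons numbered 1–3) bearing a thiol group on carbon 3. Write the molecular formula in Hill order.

Atom tally by fragment:
  CH3 → C:1 H:3
  CH2 → C:1 H:2
  CH2SH → C:1 H:3 S:1
Element totals:
  C: 3
  H: 8
  S: 1

C3H8S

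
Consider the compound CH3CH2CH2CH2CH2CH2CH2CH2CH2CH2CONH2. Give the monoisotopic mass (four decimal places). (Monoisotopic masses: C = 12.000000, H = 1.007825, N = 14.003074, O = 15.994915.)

185.1780

Atom tally by fragment:
  CH3 → C:1 H:3
  CH2 → C:1 H:2
  CH2 → C:1 H:2
  CH2 → C:1 H:2
  CH2 → C:1 H:2
  CH2 → C:1 H:2
  CH2 → C:1 H:2
  CH2 → C:1 H:2
  CH2 → C:1 H:2
  CH2CONH2 → C:2 H:4 O:1 N:1
Element totals:
  C: 11
  H: 23
  N: 1
  O: 1
Molecular formula: C11H23NO.
  M = 11(12.0) + 23(1.007825) + 14.003074 + 15.994915
    = 132.000000 + 23.179975 + 14.003074 + 15.994915 = 185.177964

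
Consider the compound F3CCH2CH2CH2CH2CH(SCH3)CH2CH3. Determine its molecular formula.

Atom tally by fragment:
  F3CCH2 → C:2 H:2 F:3
  CH2 → C:1 H:2
  CH2 → C:1 H:2
  CH2 → C:1 H:2
  CH(SCH3) → C:2 H:4 S:1
  CH2 → C:1 H:2
  CH3 → C:1 H:3
Element totals:
  C: 9
  H: 17
  F: 3
  S: 1

C9H17F3S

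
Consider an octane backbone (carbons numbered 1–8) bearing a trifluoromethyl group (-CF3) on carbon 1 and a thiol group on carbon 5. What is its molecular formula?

Atom tally by fragment:
  F3CCH2 → C:2 H:2 F:3
  CH2 → C:1 H:2
  CH2 → C:1 H:2
  CH2 → C:1 H:2
  CH(SH) → C:1 H:2 S:1
  CH2 → C:1 H:2
  CH2 → C:1 H:2
  CH3 → C:1 H:3
Element totals:
  C: 9
  H: 17
  F: 3
  S: 1

C9H17F3S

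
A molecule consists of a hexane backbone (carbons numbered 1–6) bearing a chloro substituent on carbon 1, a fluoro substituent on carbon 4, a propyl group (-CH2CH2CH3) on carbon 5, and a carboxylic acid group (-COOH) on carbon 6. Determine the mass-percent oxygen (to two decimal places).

Atom tally by fragment:
  ClCH2 → C:1 H:2 Cl:1
  CH2 → C:1 H:2
  CH2 → C:1 H:2
  CH(F) → C:1 H:1 F:1
  CH(CH2CH2CH3) → C:4 H:8
  CH2COOH → C:2 H:3 O:2
Element totals:
  C: 10
  H: 18
  Cl: 1
  F: 1
  O: 2
Molecular formula: C10H18ClFO2.
Molar mass = 224.700 g/mol.
Mass from O: 2 × 15.999 = 31.998 g/mol.
%O = 31.998 / 224.700 × 100 = 14.24%.

14.24%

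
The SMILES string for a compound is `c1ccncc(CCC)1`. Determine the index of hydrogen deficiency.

Atom tally by fragment:
  pyridine ring core → C:5 H:5 N:1
  (− 1 ring H displaced by substituents)
  + CH2CH2CH3 → C:3 H:7
Element totals:
  C: 8
  H: 11
  N: 1
Molecular formula: C8H11N.
DoU = (2C + 2 + N − H − X) / 2 = (2·8 + 2 + 1 − 11 − 0) / 2 = 4.

4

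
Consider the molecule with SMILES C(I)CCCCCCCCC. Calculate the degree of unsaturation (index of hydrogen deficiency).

0

Atom tally by fragment:
  ICH2 → C:1 H:2 I:1
  CH2 → C:1 H:2
  CH2 → C:1 H:2
  CH2 → C:1 H:2
  CH2 → C:1 H:2
  CH2 → C:1 H:2
  CH2 → C:1 H:2
  CH2 → C:1 H:2
  CH2 → C:1 H:2
  CH3 → C:1 H:3
Element totals:
  C: 10
  H: 21
  I: 1
Molecular formula: C10H21I.
DoU = (2C + 2 + N − H − X) / 2 = (2·10 + 2 + 0 − 21 − 1) / 2 = 0.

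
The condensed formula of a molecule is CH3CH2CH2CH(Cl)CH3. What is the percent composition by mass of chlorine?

33.26%

Atom tally by fragment:
  CH3 → C:1 H:3
  CH2 → C:1 H:2
  CH2 → C:1 H:2
  CH(Cl) → C:1 H:1 Cl:1
  CH3 → C:1 H:3
Element totals:
  C: 5
  H: 11
  Cl: 1
Molecular formula: C5H11Cl.
Molar mass = 106.593 g/mol.
Mass from Cl: 1 × 35.45 = 35.450 g/mol.
%Cl = 35.450 / 106.593 × 100 = 33.26%.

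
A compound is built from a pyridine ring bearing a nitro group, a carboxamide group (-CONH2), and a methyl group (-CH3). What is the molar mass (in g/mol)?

181.15 g/mol

Atom tally by fragment:
  pyridine ring core → C:5 H:5 N:1
  (− 3 ring H displaced by substituents)
  + NO2 → N:1 O:2
  + CONH2 → C:1 H:2 O:1 N:1
  + CH3 → C:1 H:3
Element totals:
  C: 7
  H: 7
  N: 3
  O: 3
Molecular formula: C7H7N3O3.
  M = 7(12.011) + 7(1.008) + 3(14.007) + 3(15.999)
    = 84.077 + 7.056 + 42.021 + 47.997 = 181.151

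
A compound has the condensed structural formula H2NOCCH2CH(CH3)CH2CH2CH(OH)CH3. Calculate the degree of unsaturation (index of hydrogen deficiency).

1

Element totals:
  C: 8
  H: 17
  N: 1
  O: 2
Molecular formula: C8H17NO2.
DoU = (2C + 2 + N − H − X) / 2 = (2·8 + 2 + 1 − 17 − 0) / 2 = 1.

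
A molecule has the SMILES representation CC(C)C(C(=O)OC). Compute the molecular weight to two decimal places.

Atom tally by fragment:
  CH3 → C:1 H:3
  CH(CH3) → C:2 H:4
  CH2COOCH3 → C:3 H:5 O:2
Element totals:
  C: 6
  H: 12
  O: 2
Molecular formula: C6H12O2.
  M = 6(12.011) + 12(1.008) + 2(15.999)
    = 72.066 + 12.096 + 31.998 = 116.160

116.16 g/mol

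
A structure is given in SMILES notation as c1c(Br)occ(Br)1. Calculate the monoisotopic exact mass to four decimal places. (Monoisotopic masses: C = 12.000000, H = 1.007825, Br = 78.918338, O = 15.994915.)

Atom tally by fragment:
  furan ring core → C:4 H:4 O:1
  (− 2 ring H displaced by substituents)
  + Br → Br:1
  + Br → Br:1
Element totals:
  C: 4
  H: 2
  Br: 2
  O: 1
Molecular formula: C4H2Br2O.
  M = 4(12.0) + 2(1.007825) + 2(78.918338) + 15.994915
    = 48.000000 + 2.015650 + 157.836676 + 15.994915 = 223.847241

223.8472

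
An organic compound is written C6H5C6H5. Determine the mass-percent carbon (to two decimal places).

93.46%

Atom tally by fragment:
  benzene ring core → C:6 H:6
  (− 1 ring H displaced by substituents)
  + C6H5 → C:6 H:5
Element totals:
  C: 12
  H: 10
Molecular formula: C12H10.
Molar mass = 154.212 g/mol.
Mass from C: 12 × 12.011 = 144.132 g/mol.
%C = 144.132 / 154.212 × 100 = 93.46%.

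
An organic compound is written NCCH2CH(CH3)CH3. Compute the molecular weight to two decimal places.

Atom tally by fragment:
  NCCH2 → C:2 H:2 N:1
  CH(CH3) → C:2 H:4
  CH3 → C:1 H:3
Element totals:
  C: 5
  H: 9
  N: 1
Molecular formula: C5H9N.
  M = 5(12.011) + 9(1.008) + 14.007
    = 60.055 + 9.072 + 14.007 = 83.134

83.13 g/mol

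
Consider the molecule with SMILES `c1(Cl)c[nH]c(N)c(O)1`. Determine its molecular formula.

Atom tally by fragment:
  pyrrole ring core → C:4 H:5 N:1
  (− 3 ring H displaced by substituents)
  + Cl → Cl:1
  + NH2 → N:1 H:2
  + OH → O:1 H:1
Element totals:
  C: 4
  H: 5
  Cl: 1
  N: 2
  O: 1

C4H5ClN2O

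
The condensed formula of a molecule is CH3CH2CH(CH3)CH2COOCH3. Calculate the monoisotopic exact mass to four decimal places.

Element totals:
  C: 7
  H: 14
  O: 2
Molecular formula: C7H14O2.
  M = 7(12.0) + 14(1.007825) + 2(15.994915)
    = 84.000000 + 14.109550 + 31.989830 = 130.099380

130.0994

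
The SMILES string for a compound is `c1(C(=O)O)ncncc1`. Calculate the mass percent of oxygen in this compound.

Atom tally by fragment:
  pyrimidine ring core → C:4 H:4 N:2
  (− 1 ring H displaced by substituents)
  + COOH → C:1 H:1 O:2
Element totals:
  C: 5
  H: 4
  N: 2
  O: 2
Molecular formula: C5H4N2O2.
Molar mass = 124.099 g/mol.
Mass from O: 2 × 15.999 = 31.998 g/mol.
%O = 31.998 / 124.099 × 100 = 25.78%.

25.78%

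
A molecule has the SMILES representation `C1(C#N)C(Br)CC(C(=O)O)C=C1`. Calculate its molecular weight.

Atom tally by fragment:
  cyclohexene ring core → C:6 H:10
  (− 3 ring H displaced by substituents)
  + CN → C:1 N:1
  + Br → Br:1
  + COOH → C:1 H:1 O:2
Element totals:
  C: 8
  H: 8
  Br: 1
  N: 1
  O: 2
Molecular formula: C8H8BrNO2.
  M = 8(12.011) + 8(1.008) + 79.904 + 14.007 + 2(15.999)
    = 96.088 + 8.064 + 79.904 + 14.007 + 31.998 = 230.061

230.06 g/mol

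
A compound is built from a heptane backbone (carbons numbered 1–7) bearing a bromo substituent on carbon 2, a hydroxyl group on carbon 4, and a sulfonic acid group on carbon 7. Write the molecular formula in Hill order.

Atom tally by fragment:
  CH3 → C:1 H:3
  CH(Br) → C:1 H:1 Br:1
  CH2 → C:1 H:2
  CH(OH) → C:1 H:2 O:1
  CH2 → C:1 H:2
  CH2 → C:1 H:2
  CH2SO3H → C:1 H:3 S:1 O:3
Element totals:
  C: 7
  H: 15
  Br: 1
  O: 4
  S: 1

C7H15BrO4S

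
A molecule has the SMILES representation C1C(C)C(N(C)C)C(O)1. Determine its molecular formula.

Atom tally by fragment:
  cyclobutane ring core → C:4 H:8
  (− 3 ring H displaced by substituents)
  + CH3 → C:1 H:3
  + N(CH3)2 → N:1 C:2 H:6
  + OH → O:1 H:1
Element totals:
  C: 7
  H: 15
  N: 1
  O: 1

C7H15NO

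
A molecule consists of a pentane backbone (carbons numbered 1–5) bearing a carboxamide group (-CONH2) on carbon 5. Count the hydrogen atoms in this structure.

13

Atom tally by fragment:
  CH3 → C:1 H:3
  CH2 → C:1 H:2
  CH2 → C:1 H:2
  CH2 → C:1 H:2
  CH2CONH2 → C:2 H:4 O:1 N:1
Element totals:
  C: 6
  H: 13
  N: 1
  O: 1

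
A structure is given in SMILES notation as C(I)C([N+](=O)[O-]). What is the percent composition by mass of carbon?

11.95%

Atom tally by fragment:
  ICH2 → C:1 H:2 I:1
  CH2NO2 → C:1 H:2 N:1 O:2
Element totals:
  C: 2
  H: 4
  I: 1
  N: 1
  O: 2
Molecular formula: C2H4INO2.
Molar mass = 200.963 g/mol.
Mass from C: 2 × 12.011 = 24.022 g/mol.
%C = 24.022 / 200.963 × 100 = 11.95%.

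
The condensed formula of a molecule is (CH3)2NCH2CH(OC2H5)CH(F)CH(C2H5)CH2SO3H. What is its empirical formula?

C11H24FNO4S

Atom tally by fragment:
  (CH3)2NCH2 → C:3 H:8 N:1
  CH(OC2H5) → C:3 H:6 O:1
  CH(F) → C:1 H:1 F:1
  CH(C2H5) → C:3 H:6
  CH2SO3H → C:1 H:3 S:1 O:3
Element totals:
  C: 11
  H: 24
  F: 1
  N: 1
  O: 4
  S: 1
Molecular formula: C11H24FNO4S.
gcd of subscripts (11, 1, 24, 1, 4, 1) = 1, so the empirical formula equals the molecular formula.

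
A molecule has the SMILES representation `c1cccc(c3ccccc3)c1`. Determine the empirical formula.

Atom tally by fragment:
  benzene ring core → C:6 H:6
  (− 1 ring H displaced by substituents)
  + C6H5 → C:6 H:5
Element totals:
  C: 12
  H: 10
Molecular formula: C12H10.
gcd of subscripts = 2; dividing each by 2:
  C: 12/2 = 6
  H: 10/2 = 5

C6H5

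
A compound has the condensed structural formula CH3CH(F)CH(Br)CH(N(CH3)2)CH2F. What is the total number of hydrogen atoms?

14

Element totals:
  C: 7
  H: 14
  Br: 1
  F: 2
  N: 1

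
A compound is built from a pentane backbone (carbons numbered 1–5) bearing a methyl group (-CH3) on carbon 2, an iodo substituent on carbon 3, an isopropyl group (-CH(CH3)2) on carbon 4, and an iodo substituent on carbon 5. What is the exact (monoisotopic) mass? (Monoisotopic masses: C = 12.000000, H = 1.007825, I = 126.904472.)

379.9498

Atom tally by fragment:
  CH3 → C:1 H:3
  CH(CH3) → C:2 H:4
  CH(I) → C:1 H:1 I:1
  CH(CH(CH3)2) → C:4 H:8
  CH2I → C:1 H:2 I:1
Element totals:
  C: 9
  H: 18
  I: 2
Molecular formula: C9H18I2.
  M = 9(12.0) + 18(1.007825) + 2(126.904472)
    = 108.000000 + 18.140850 + 253.808944 = 379.949794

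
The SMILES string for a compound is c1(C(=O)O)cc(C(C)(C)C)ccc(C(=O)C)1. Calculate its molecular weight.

Atom tally by fragment:
  benzene ring core → C:6 H:6
  (− 3 ring H displaced by substituents)
  + COOH → C:1 H:1 O:2
  + C(CH3)3 → C:4 H:9
  + COCH3 → C:2 H:3 O:1
Element totals:
  C: 13
  H: 16
  O: 3
Molecular formula: C13H16O3.
  M = 13(12.011) + 16(1.008) + 3(15.999)
    = 156.143 + 16.128 + 47.997 = 220.268

220.27 g/mol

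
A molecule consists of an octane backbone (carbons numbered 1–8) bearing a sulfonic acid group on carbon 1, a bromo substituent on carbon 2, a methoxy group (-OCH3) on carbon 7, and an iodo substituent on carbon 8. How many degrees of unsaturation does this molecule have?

0

Atom tally by fragment:
  HO3SCH2 → C:1 H:3 S:1 O:3
  CH(Br) → C:1 H:1 Br:1
  CH2 → C:1 H:2
  CH2 → C:1 H:2
  CH2 → C:1 H:2
  CH2 → C:1 H:2
  CH(OCH3) → C:2 H:4 O:1
  CH2I → C:1 H:2 I:1
Element totals:
  C: 9
  H: 18
  Br: 1
  I: 1
  O: 4
  S: 1
Molecular formula: C9H18BrIO4S.
DoU = (2C + 2 + N − H − X) / 2 = (2·9 + 2 + 0 − 18 − 2) / 2 = 0.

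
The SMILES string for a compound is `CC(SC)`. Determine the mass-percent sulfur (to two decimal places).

Atom tally by fragment:
  CH3 → C:1 H:3
  CH2SCH3 → C:2 H:5 S:1
Element totals:
  C: 3
  H: 8
  S: 1
Molecular formula: C3H8S.
Molar mass = 76.157 g/mol.
Mass from S: 1 × 32.06 = 32.060 g/mol.
%S = 32.060 / 76.157 × 100 = 42.10%.

42.10%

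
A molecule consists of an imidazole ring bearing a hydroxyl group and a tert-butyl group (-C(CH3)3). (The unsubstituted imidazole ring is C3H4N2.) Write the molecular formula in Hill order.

Atom tally by fragment:
  imidazole ring core → C:3 H:4 N:2
  (− 2 ring H displaced by substituents)
  + OH → O:1 H:1
  + C(CH3)3 → C:4 H:9
Element totals:
  C: 7
  H: 12
  N: 2
  O: 1

C7H12N2O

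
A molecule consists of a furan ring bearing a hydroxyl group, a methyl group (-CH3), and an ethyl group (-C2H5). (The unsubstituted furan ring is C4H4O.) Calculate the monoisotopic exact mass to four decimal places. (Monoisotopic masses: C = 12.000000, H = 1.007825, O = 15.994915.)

126.0681

Atom tally by fragment:
  furan ring core → C:4 H:4 O:1
  (− 3 ring H displaced by substituents)
  + OH → O:1 H:1
  + CH3 → C:1 H:3
  + C2H5 → C:2 H:5
Element totals:
  C: 7
  H: 10
  O: 2
Molecular formula: C7H10O2.
  M = 7(12.0) + 10(1.007825) + 2(15.994915)
    = 84.000000 + 10.078250 + 31.989830 = 126.068080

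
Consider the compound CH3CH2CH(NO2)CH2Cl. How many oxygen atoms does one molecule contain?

2

Atom tally by fragment:
  CH3 → C:1 H:3
  CH2 → C:1 H:2
  CH(NO2) → C:1 H:1 N:1 O:2
  CH2Cl → C:1 H:2 Cl:1
Element totals:
  C: 4
  H: 8
  Cl: 1
  N: 1
  O: 2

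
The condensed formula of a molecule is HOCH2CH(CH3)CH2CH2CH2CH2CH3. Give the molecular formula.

C8H18O

Element totals:
  C: 8
  H: 18
  O: 1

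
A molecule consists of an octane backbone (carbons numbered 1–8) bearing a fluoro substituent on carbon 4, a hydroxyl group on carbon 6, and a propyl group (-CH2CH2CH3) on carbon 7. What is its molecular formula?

C11H23FO

Atom tally by fragment:
  CH3 → C:1 H:3
  CH2 → C:1 H:2
  CH2 → C:1 H:2
  CH(F) → C:1 H:1 F:1
  CH2 → C:1 H:2
  CH(OH) → C:1 H:2 O:1
  CH(CH2CH2CH3) → C:4 H:8
  CH3 → C:1 H:3
Element totals:
  C: 11
  H: 23
  F: 1
  O: 1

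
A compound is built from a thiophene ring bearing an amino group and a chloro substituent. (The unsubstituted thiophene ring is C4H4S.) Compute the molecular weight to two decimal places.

Atom tally by fragment:
  thiophene ring core → C:4 H:4 S:1
  (− 2 ring H displaced by substituents)
  + NH2 → N:1 H:2
  + Cl → Cl:1
Element totals:
  C: 4
  H: 4
  Cl: 1
  N: 1
  S: 1
Molecular formula: C4H4ClNS.
  M = 4(12.011) + 4(1.008) + 35.45 + 14.007 + 32.06
    = 48.044 + 4.032 + 35.450 + 14.007 + 32.060 = 133.593

133.59 g/mol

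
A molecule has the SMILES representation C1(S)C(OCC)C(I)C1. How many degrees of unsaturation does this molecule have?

Atom tally by fragment:
  cyclobutane ring core → C:4 H:8
  (− 3 ring H displaced by substituents)
  + SH → S:1 H:1
  + OC2H5 → C:2 H:5 O:1
  + I → I:1
Element totals:
  C: 6
  H: 11
  I: 1
  O: 1
  S: 1
Molecular formula: C6H11IOS.
DoU = (2C + 2 + N − H − X) / 2 = (2·6 + 2 + 0 − 11 − 1) / 2 = 1.

1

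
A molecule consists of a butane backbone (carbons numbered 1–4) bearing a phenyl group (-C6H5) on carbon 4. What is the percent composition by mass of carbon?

89.49%

Atom tally by fragment:
  CH3 → C:1 H:3
  CH2 → C:1 H:2
  CH2 → C:1 H:2
  CH2C6H5 → C:7 H:7
Element totals:
  C: 10
  H: 14
Molecular formula: C10H14.
Molar mass = 134.222 g/mol.
Mass from C: 10 × 12.011 = 120.110 g/mol.
%C = 120.110 / 134.222 × 100 = 89.49%.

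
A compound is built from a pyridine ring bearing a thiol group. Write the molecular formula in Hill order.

Atom tally by fragment:
  pyridine ring core → C:5 H:5 N:1
  (− 1 ring H displaced by substituents)
  + SH → S:1 H:1
Element totals:
  C: 5
  H: 5
  N: 1
  S: 1

C5H5NS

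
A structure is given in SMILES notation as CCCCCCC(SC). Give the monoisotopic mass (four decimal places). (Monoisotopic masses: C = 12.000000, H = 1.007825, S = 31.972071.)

146.1129

Atom tally by fragment:
  CH3 → C:1 H:3
  CH2 → C:1 H:2
  CH2 → C:1 H:2
  CH2 → C:1 H:2
  CH2 → C:1 H:2
  CH2 → C:1 H:2
  CH2SCH3 → C:2 H:5 S:1
Element totals:
  C: 8
  H: 18
  S: 1
Molecular formula: C8H18S.
  M = 8(12.0) + 18(1.007825) + 31.972071
    = 96.000000 + 18.140850 + 31.972071 = 146.112921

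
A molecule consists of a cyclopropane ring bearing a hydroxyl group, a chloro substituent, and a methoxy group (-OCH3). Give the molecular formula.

C4H7ClO2

Atom tally by fragment:
  cyclopropane ring core → C:3 H:6
  (− 3 ring H displaced by substituents)
  + OH → O:1 H:1
  + Cl → Cl:1
  + OCH3 → C:1 H:3 O:1
Element totals:
  C: 4
  H: 7
  Cl: 1
  O: 2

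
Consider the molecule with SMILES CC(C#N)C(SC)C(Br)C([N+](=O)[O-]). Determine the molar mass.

Atom tally by fragment:
  CH3 → C:1 H:3
  CH(CN) → C:2 H:1 N:1
  CH(SCH3) → C:2 H:4 S:1
  CH(Br) → C:1 H:1 Br:1
  CH2NO2 → C:1 H:2 N:1 O:2
Element totals:
  C: 7
  H: 11
  Br: 1
  N: 2
  O: 2
  S: 1
Molecular formula: C7H11BrN2O2S.
  M = 7(12.011) + 11(1.008) + 79.904 + 2(14.007) + 2(15.999) + 32.06
    = 84.077 + 11.088 + 79.904 + 28.014 + 31.998 + 32.060 = 267.141

267.14 g/mol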